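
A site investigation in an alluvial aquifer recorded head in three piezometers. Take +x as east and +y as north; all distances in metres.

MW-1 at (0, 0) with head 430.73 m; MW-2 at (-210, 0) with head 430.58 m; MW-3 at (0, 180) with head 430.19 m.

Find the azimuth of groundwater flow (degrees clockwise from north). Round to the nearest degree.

347°

∂h/∂x = (430.58 − 430.73) / (-210 − 0) = +0.0007143
∂h/∂y = (430.19 − 430.73) / (180 − 0) = -0.003000
Flow direction (−∇h) has components (-0.0007143 E, +0.003000 N).
Azimuth = atan2(E, N) = atan2(-0.0007143, +0.003000) = 346.6° ≈ 347°.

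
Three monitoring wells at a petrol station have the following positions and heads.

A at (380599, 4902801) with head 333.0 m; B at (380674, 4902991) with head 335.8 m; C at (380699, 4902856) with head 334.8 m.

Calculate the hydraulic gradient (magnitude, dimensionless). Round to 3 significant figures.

0.0160

With h = a·x + b·y + c and A as origin, the differences give:
  75·a + 190·b = +2.8
  100·a + 55·b = +1.8
Eliminate b (×55 and ×190, subtract): -14875·a = -188.00 → a = ∂h/∂x = +0.01264
Back-substitute: b = ∂h/∂y = +0.009748.
|∇h| = √(0.01264² + 0.009748²) = 0.01596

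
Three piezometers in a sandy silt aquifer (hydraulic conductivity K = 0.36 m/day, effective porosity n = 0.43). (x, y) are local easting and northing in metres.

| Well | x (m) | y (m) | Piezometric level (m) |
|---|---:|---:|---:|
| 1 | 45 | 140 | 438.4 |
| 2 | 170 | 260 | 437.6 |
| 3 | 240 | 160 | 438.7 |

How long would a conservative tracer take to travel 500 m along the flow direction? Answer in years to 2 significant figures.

170 years

Three-point gradient (reference 1): Δ to 2 = (125, 120, -0.8), Δ to 3 = (195, 20, +0.3).
∂h/∂x = +0.002488, ∂h/∂y = -0.009258 (det = -20900).
|∇h| = √(0.002488² + -0.009258²) = 0.009586
Seepage velocity v = K·i/n = 0.36 × 0.009586 / 0.43 = 0.008025 m/day.
t = 500 / 0.008025 = 6.231e+04 days = 171 years.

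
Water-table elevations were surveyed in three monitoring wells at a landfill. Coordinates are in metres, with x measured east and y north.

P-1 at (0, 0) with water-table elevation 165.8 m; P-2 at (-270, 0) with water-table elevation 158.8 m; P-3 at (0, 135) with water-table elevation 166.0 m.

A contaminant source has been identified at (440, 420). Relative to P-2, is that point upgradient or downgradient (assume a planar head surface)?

∂h/∂x = (158.8 − 165.8) / (-270 − 0) = +0.02593
∂h/∂y = (166.0 − 165.8) / (135 − 0) = +0.001481
Head at (440, 420) = 165.8 + (+0.02593)·(440) + (+0.001481)·(420) = 177.83 m.
That is higher than the 158.8 m at P-2, so the point is upgradient.

upgradient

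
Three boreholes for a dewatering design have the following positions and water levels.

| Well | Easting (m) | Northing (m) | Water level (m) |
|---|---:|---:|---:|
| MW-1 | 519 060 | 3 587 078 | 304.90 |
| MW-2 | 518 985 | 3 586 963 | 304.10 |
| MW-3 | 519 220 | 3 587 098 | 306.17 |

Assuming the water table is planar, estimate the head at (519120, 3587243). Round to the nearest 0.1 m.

305.7 m

Taking MW-1 as reference: MW-2−MW-1 = (-75, -115, -0.80); MW-3−MW-1 = (160, 20, +1.27).
Determinant of the coordinate differences = (-75)·20 − 160·(-115) = 16900.
∂h/∂x = [(-0.80)·20 − (+1.27)·(-115)] / 16900 = +0.007695
∂h/∂y = [(-75)·(+1.27) − 160·(-0.80)] / 16900 = +0.001938
h(519120, 3587243) = 304.90 + (+0.007695)·(60) + (+0.001938)·(165) = 304.90 +0.462 +0.320 = 305.681 m.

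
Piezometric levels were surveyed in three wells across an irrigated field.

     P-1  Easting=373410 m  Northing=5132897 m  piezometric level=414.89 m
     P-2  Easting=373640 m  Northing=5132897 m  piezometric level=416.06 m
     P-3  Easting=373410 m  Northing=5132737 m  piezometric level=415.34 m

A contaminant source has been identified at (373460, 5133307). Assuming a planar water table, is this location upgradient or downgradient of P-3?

∂h/∂x = (416.06 − 414.89) / (373640 − 373410) = +0.005087
∂h/∂y = (415.34 − 414.89) / (5132737 − 5132897) = -0.002812
Head at (373460, 5133307) = 414.89 + (+0.005087)·(50) + (-0.002812)·(410) = 413.99 m.
That is lower than the 415.34 m at P-3, so the point is downgradient.

downgradient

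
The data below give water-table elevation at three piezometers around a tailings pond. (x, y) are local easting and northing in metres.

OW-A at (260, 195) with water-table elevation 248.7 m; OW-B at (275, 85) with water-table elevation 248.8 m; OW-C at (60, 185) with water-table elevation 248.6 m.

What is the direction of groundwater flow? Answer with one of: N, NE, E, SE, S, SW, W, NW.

NW

With h = a·x + b·y + c and OW-A as origin, the differences give:
  15·a + (-110)·b = +0.1
  (-200)·a + (-10)·b = -0.1
Eliminate b (×(-10) and ×(-110), subtract): -22150·a = -12.00 → a = ∂h/∂x = +0.0005418
Back-substitute: b = ∂h/∂y = -0.0008352.
Flow = −∇h = (-0.0005418 east, +0.0008352 north), which points northwest.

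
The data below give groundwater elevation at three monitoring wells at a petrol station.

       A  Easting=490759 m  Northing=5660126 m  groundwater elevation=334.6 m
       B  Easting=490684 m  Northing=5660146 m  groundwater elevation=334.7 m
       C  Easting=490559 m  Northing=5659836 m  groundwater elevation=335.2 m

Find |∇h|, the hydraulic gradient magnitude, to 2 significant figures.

0.0019

Taking A as reference: B−A = (-75, 20, +0.1); C−A = (-200, -290, +0.6).
Solve a·Δx + b·Δy = Δh: det = (-75)·(-290) − (-200)·20 = 25750.
∂h/∂x = [(+0.1)·(-290) − (+0.6)·20] / 25750 = -0.001592
∂h/∂y = [(-75)·(+0.6) − (-200)·(+0.1)] / 25750 = -0.0009709
|∇h| = √(-0.001592² + -0.0009709²) = 0.001865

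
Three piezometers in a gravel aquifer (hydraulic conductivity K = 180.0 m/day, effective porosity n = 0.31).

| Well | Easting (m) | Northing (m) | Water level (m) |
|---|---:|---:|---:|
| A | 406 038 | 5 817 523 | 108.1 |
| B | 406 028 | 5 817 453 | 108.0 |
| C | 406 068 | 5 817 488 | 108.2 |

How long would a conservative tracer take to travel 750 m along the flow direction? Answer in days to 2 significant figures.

With h = a·x + b·y + c and A as origin, the differences give:
  (-10)·a + (-70)·b = -0.1
  30·a + (-35)·b = +0.1
Eliminate b (×(-35) and ×(-70), subtract): 2450·a = 10.50 → a = ∂h/∂x = +0.004286
Back-substitute: b = ∂h/∂y = +0.0008163.
|∇h| = √(0.004286² + 0.0008163²) = 0.004363
Seepage velocity v = K·i/n = 180.0 × 0.004363 / 0.31 = 2.533 m/day.
t = 750 / 2.533 = 296.1 days.

300 days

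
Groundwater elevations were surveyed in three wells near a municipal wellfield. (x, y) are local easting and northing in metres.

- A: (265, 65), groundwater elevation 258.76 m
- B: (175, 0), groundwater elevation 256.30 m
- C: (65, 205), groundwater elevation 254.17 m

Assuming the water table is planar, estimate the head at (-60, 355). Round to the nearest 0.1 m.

251.5 m

Taking A as reference: B−A = (-90, -65, -2.46); C−A = (-200, 140, -4.59).
Solve a·Δx + b·Δy = Δh: det = (-90)·140 − (-200)·(-65) = -25600.
∂h/∂x = [(-2.46)·140 − (-4.59)·(-65)] / -25600 = +0.02511
∂h/∂y = [(-90)·(-4.59) − (-200)·(-2.46)] / -25600 = +0.003082
h(-60, 355) = 258.76 + (+0.02511)·(-325) + (+0.003082)·(290) = 258.76 -8.160 +0.894 = 251.494 m.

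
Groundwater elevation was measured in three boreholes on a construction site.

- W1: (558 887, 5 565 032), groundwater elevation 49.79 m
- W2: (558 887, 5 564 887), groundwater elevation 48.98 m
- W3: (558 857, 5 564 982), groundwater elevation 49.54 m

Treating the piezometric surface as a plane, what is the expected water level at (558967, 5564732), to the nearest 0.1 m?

Taking W1 as reference: W2−W1 = (0, -145, -0.81); W3−W1 = (-30, -50, -0.25).
Determinant of the coordinate differences = 0·(-50) − (-30)·(-145) = -4350.
∂h/∂x = [(-0.81)·(-50) − (-0.25)·(-145)] / -4350 = -0.0009770
∂h/∂y = [0·(-0.25) − (-30)·(-0.81)] / -4350 = +0.005586
h(558967, 5564732) = 49.79 + (-0.0009770)·(80) + (+0.005586)·(-300) = 49.79 -0.078 -1.676 = 48.036 m.

48.0 m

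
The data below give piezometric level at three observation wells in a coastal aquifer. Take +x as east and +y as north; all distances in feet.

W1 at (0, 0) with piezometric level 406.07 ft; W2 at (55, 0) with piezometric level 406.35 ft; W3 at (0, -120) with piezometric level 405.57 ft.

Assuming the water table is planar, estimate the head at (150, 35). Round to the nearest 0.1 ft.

407.0 ft

∂h/∂x = (406.35 − 406.07) / (55 − 0) = +0.005091
∂h/∂y = (405.57 − 406.07) / (-120 − 0) = +0.004167
h(150, 35) = 406.07 + (+0.005091)·(150) + (+0.004167)·(35) = 406.07 +0.764 +0.146 = 406.979 ft.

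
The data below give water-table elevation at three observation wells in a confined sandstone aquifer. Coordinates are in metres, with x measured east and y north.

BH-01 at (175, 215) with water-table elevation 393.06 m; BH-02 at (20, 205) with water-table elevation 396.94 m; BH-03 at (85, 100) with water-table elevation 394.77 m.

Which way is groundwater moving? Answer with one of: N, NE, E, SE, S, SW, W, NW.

Three-point gradient (reference BH-01): Δ to BH-02 = (-155, -10, +3.88), Δ to BH-03 = (-90, -115, +1.71).
∂h/∂x = -0.02535, ∂h/∂y = +0.004972 (det = 16925).
Flow = −∇h = (+0.02535 east, -0.004972 north), which points east.

E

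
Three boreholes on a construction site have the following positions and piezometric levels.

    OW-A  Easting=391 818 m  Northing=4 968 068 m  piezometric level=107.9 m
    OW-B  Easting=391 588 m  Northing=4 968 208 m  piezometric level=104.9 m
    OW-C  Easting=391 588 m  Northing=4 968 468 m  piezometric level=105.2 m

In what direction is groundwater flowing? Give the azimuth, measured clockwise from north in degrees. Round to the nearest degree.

Differences from OW-A: to OW-B (Δx, Δy, Δh) = (-230, 140, -3.0); to OW-C = (-230, 400, -2.7).
Solve a·Δx + b·Δy = Δh: det = (-230)·400 − (-230)·140 = -59800.
∂h/∂x = [(-3.0)·400 − (-2.7)·140] / -59800 = +0.01375
∂h/∂y = [(-230)·(-2.7) − (-230)·(-3.0)] / -59800 = +0.001154
Flow direction (−∇h) has components (-0.01375 E, -0.001154 N).
Azimuth = atan2(E, N) = atan2(-0.01375, -0.001154) = 265.2° ≈ 265°.

265°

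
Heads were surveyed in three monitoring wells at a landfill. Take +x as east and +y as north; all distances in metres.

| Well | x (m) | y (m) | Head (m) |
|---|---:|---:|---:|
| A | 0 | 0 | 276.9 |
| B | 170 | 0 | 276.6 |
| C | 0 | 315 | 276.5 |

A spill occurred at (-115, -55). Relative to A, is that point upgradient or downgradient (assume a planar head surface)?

∂h/∂x = (276.6 − 276.9) / (170 − 0) = -0.001765
∂h/∂y = (276.5 − 276.9) / (315 − 0) = -0.001270
Head at (-115, -55) = 276.9 + (-0.001765)·(-115) + (-0.001270)·(-55) = 277.17 m.
That is higher than the 276.9 m at A, so the point is upgradient.

upgradient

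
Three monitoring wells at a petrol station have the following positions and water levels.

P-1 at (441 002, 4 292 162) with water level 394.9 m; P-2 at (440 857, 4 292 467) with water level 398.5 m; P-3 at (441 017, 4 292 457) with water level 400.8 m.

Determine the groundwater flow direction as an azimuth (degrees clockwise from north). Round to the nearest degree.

219°

Taking P-1 as reference: P-2−P-1 = (-145, 305, +3.6); P-3−P-1 = (15, 295, +5.9).
Solve a·Δx + b·Δy = Δh: det = (-145)·295 − 15·305 = -47350.
∂h/∂x = [(+3.6)·295 − (+5.9)·305] / -47350 = +0.01558
∂h/∂y = [(-145)·(+5.9) − 15·(+3.6)] / -47350 = +0.01921
Flow direction (−∇h) has components (-0.01558 E, -0.01921 N).
Azimuth = atan2(E, N) = atan2(-0.01558, -0.01921) = 219.0° ≈ 219°.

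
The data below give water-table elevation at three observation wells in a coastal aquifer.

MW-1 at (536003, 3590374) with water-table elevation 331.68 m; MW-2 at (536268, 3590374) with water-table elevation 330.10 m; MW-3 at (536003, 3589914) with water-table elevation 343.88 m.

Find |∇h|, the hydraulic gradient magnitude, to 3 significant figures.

∂h/∂x = (330.10 − 331.68) / (536268 − 536003) = -0.005962
∂h/∂y = (343.88 − 331.68) / (3589914 − 3590374) = -0.02652
|∇h| = √(-0.005962² + -0.02652²) = 0.02718

0.0272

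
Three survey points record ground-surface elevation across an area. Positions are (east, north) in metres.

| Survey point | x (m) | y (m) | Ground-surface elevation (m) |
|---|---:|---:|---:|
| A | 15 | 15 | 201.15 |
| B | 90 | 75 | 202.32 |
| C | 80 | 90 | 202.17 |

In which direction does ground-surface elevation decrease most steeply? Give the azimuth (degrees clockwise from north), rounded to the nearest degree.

269°

With z = a·x + b·y + c and A as origin, the differences give:
  75·a + 60·b = +1.17
  65·a + 75·b = +1.02
Eliminate b (×75 and ×60, subtract): 1725·a = 26.550 → a = ∂z/∂x = +0.01539
Back-substitute: b = ∂z/∂y = +0.0002609.
Steepest decrease is along −∇f: components (-0.01539 E, -0.0002609 N).
Azimuth = atan2(-0.01539, -0.0002609) = 269.0° ≈ 269°.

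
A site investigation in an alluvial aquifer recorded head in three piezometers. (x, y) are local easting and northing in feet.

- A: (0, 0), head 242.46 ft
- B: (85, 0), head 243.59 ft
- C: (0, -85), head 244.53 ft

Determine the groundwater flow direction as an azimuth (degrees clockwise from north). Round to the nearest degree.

331°

∂h/∂x = (243.59 − 242.46) / (85 − 0) = +0.01329
∂h/∂y = (244.53 − 242.46) / (-85 − 0) = -0.02435
Flow direction (−∇h) has components (-0.01329 E, +0.02435 N).
Azimuth = atan2(E, N) = atan2(-0.01329, +0.02435) = 331.4° ≈ 331°.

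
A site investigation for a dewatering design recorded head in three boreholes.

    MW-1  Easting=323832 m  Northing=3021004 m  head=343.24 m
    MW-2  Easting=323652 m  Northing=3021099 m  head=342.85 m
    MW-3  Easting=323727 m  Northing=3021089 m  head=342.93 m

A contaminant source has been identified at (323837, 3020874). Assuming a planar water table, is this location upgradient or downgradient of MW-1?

Taking MW-1 as reference: MW-2−MW-1 = (-180, 95, -0.39); MW-3−MW-1 = (-105, 85, -0.31).
Solve a·Δx + b·Δy = Δh: det = (-180)·85 − (-105)·95 = -5325.
∂h/∂x = [(-0.39)·85 − (-0.31)·95] / -5325 = +0.0006948
∂h/∂y = [(-180)·(-0.31) − (-105)·(-0.39)] / -5325 = -0.002789
Head at (323837, 3020874) = 343.24 + (+0.0006948)·(5) + (-0.002789)·(-130) = 343.61 m.
That is higher than the 343.24 m at MW-1, so the point is upgradient.

upgradient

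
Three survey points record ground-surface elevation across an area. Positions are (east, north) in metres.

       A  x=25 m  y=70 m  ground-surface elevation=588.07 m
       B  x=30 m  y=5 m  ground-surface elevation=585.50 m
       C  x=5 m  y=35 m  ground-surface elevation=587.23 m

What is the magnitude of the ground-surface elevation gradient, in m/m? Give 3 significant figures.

0.0447 m/m

With z = a·x + b·y + c and A as origin, the differences give:
  5·a + (-65)·b = -2.57
  (-20)·a + (-35)·b = -0.84
Eliminate b (×(-35) and ×(-65), subtract): -1475·a = 35.350 → a = ∂z/∂x = -0.02397
Back-substitute: b = ∂z/∂y = +0.03769.
|∇f| = √(-0.02397² + 0.03769²) = 0.04467 m/m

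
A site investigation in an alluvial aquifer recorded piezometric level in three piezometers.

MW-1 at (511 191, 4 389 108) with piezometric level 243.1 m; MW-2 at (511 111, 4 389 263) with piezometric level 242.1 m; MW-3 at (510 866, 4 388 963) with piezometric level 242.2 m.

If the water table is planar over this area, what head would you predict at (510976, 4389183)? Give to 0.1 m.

With h = a·x + b·y + c and MW-1 as origin, the differences give:
  (-80)·a + 155·b = -1.0
  (-325)·a + (-145)·b = -0.9
Eliminate b (×(-145) and ×155, subtract): 61975·a = 284.50 → a = ∂h/∂x = +0.004591
Back-substitute: b = ∂h/∂y = -0.004082.
h(510976, 4389183) = 243.1 + (+0.004591)·(-215) + (-0.004082)·(75) = 243.1 -0.987 -0.306 = 241.807 m.

241.8 m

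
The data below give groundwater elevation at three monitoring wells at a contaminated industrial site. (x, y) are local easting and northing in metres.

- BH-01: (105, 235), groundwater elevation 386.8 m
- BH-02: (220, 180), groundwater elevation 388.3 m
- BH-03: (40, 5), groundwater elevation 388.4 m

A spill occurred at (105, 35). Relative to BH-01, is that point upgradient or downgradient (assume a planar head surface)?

upgradient

Taking BH-01 as reference: BH-02−BH-01 = (115, -55, +1.5); BH-03−BH-01 = (-65, -230, +1.6).
Solve a·Δx + b·Δy = Δh: det = 115·(-230) − (-65)·(-55) = -30025.
∂h/∂x = [(+1.5)·(-230) − (+1.6)·(-55)] / -30025 = +0.008560
∂h/∂y = [115·(+1.6) − (-65)·(+1.5)] / -30025 = -0.009376
Head at (105, 35) = 386.8 + (+0.008560)·(0) + (-0.009376)·(-200) = 388.68 m.
That is higher than the 386.8 m at BH-01, so the point is upgradient.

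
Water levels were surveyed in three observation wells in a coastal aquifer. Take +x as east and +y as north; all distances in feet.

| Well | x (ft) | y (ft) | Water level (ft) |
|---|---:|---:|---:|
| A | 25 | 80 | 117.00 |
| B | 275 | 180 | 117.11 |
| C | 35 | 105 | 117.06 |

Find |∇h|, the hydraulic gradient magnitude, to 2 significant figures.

0.0027

Three-point gradient (reference A): Δ to B = (250, 100, +0.11), Δ to C = (10, 25, +0.06).
∂h/∂x = -0.0006190, ∂h/∂y = +0.002648 (det = 5250).
|∇h| = √(-0.0006190² + 0.002648²) = 0.002719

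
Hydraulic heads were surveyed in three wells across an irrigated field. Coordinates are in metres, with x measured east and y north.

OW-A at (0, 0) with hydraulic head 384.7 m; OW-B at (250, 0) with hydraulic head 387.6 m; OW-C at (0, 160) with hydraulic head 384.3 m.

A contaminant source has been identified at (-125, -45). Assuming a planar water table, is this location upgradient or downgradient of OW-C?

downgradient

∂h/∂x = (387.6 − 384.7) / (250 − 0) = +0.01160
∂h/∂y = (384.3 − 384.7) / (160 − 0) = -0.002500
Head at (-125, -45) = 384.7 + (+0.01160)·(-125) + (-0.002500)·(-45) = 383.36 m.
That is lower than the 384.3 m at OW-C, so the point is downgradient.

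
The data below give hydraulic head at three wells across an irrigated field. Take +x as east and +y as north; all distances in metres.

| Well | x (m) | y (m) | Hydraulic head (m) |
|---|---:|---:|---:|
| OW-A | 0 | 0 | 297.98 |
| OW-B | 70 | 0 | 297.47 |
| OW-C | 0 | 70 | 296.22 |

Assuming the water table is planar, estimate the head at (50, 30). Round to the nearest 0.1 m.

296.9 m

∂h/∂x = (297.47 − 297.98) / (70 − 0) = -0.007286
∂h/∂y = (296.22 − 297.98) / (70 − 0) = -0.02514
h(50, 30) = 297.98 + (-0.007286)·(50) + (-0.02514)·(30) = 297.98 -0.364 -0.754 = 296.861 m.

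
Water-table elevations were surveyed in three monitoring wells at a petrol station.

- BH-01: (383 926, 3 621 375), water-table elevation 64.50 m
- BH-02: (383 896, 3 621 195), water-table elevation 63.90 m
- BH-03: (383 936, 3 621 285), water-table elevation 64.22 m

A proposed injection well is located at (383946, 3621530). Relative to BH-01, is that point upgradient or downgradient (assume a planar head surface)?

With h = a·x + b·y + c and BH-01 as origin, the differences give:
  (-30)·a + (-180)·b = -0.60
  10·a + (-90)·b = -0.28
Eliminate b (×(-90) and ×(-180), subtract): 4500·a = 3.600 → a = ∂h/∂x = +0.0008000
Back-substitute: b = ∂h/∂y = +0.003200.
Head at (383946, 3621530) = 64.50 + (+0.0008000)·(20) + (+0.003200)·(155) = 65.01 m.
That is higher than the 64.50 m at BH-01, so the point is upgradient.

upgradient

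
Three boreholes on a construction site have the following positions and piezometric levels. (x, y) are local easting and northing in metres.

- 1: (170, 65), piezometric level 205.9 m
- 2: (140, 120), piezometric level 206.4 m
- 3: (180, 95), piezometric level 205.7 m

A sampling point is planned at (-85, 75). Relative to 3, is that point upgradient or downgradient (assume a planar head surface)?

With h = a·x + b·y + c and 1 as origin, the differences give:
  (-30)·a + 55·b = +0.5
  10·a + 30·b = -0.2
Eliminate b (×30 and ×55, subtract): -1450·a = 26.00 → a = ∂h/∂x = -0.01793
Back-substitute: b = ∂h/∂y = -0.0006897.
Head at (-85, 75) = 205.9 + (-0.01793)·(-255) + (-0.0006897)·(10) = 210.47 m.
That is higher than the 205.7 m at 3, so the point is upgradient.

upgradient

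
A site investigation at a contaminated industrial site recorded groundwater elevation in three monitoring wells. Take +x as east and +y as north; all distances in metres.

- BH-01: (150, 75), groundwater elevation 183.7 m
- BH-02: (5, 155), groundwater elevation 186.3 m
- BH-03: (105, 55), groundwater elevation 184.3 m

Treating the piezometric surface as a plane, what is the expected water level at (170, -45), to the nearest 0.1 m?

Three-point gradient (reference BH-01): Δ to BH-02 = (-145, 80, +2.6), Δ to BH-03 = (-45, -20, +0.6).
∂h/∂x = -0.01538, ∂h/∂y = +0.004615 (det = 6500).
h(170, -45) = 183.7 + (-0.01538)·(20) + (+0.004615)·(-120) = 183.7 -0.308 -0.554 = 182.838 m.

182.8 m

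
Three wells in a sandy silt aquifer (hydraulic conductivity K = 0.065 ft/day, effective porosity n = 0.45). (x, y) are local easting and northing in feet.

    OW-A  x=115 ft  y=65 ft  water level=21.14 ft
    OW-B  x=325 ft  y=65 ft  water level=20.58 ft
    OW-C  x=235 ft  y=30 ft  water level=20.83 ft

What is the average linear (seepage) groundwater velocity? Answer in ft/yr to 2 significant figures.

0.14 ft/yr

Three-point gradient (reference OW-A): Δ to OW-B = (210, 0, -0.56), Δ to OW-C = (120, -35, -0.31).
∂h/∂x = -0.002667, ∂h/∂y = -0.0002857 (det = -7350).
|∇h| = √(-0.002667² + -0.0002857²) = 0.002682
Seepage velocity v = K·i/n = 0.065 × 0.002682 / 0.45 = 0.0003874 ft/day = 0.1415 ft/yr.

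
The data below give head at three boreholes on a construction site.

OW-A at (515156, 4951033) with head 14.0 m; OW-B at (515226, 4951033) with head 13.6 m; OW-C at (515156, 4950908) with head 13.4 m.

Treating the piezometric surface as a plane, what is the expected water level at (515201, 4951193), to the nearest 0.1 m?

∂h/∂x = (13.6 − 14.0) / (515226 − 515156) = -0.005714
∂h/∂y = (13.4 − 14.0) / (4950908 − 4951033) = +0.004800
h(515201, 4951193) = 14.0 + (-0.005714)·(45) + (+0.004800)·(160) = 14.0 -0.257 +0.768 = 14.511 m.

14.5 m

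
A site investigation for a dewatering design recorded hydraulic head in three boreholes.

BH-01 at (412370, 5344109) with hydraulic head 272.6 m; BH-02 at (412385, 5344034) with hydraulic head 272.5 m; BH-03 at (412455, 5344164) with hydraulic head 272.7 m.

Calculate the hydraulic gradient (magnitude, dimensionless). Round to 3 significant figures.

0.00142

With h = a·x + b·y + c and BH-01 as origin, the differences give:
  15·a + (-75)·b = -0.1
  85·a + 55·b = +0.1
Eliminate b (×55 and ×(-75), subtract): 7200·a = 2.00 → a = ∂h/∂x = +0.0002778
Back-substitute: b = ∂h/∂y = +0.001389.
|∇h| = √(0.0002778² + 0.001389²) = 0.001417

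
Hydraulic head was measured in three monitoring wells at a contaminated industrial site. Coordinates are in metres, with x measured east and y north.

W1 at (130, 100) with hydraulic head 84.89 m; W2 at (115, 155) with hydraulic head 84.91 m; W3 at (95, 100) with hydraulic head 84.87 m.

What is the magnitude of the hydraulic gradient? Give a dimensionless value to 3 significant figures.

Taking W1 as reference: W2−W1 = (-15, 55, +0.02); W3−W1 = (-35, 0, -0.02).
Determinant of the coordinate differences = (-15)·0 − (-35)·55 = 1925.
∂h/∂x = [(+0.02)·0 − (-0.02)·55] / 1925 = +0.0005714
∂h/∂y = [(-15)·(-0.02) − (-35)·(+0.02)] / 1925 = +0.0005195
|∇h| = √(0.0005714² + 0.0005195²) = 0.0007723

0.000772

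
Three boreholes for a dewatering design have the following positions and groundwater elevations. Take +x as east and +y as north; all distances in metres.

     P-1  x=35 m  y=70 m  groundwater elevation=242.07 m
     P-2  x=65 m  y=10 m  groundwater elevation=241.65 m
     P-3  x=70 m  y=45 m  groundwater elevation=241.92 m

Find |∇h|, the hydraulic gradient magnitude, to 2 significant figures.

Differences from P-1: to P-2 (Δx, Δy, Δh) = (30, -60, -0.42); to P-3 = (35, -25, -0.15).
Solve a·Δx + b·Δy = Δh: det = 30·(-25) − 35·(-60) = 1350.
∂h/∂x = [(-0.42)·(-25) − (-0.15)·(-60)] / 1350 = +0.001111
∂h/∂y = [30·(-0.15) − 35·(-0.42)] / 1350 = +0.007556
|∇h| = √(0.001111² + 0.007556²) = 0.007637

0.0076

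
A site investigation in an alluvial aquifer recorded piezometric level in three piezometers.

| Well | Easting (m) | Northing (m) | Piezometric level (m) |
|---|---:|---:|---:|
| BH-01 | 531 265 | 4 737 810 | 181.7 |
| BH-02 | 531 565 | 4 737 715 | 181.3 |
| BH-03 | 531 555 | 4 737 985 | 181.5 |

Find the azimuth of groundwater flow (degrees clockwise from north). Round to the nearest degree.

Three-point gradient (reference BH-01): Δ to BH-02 = (300, -95, -0.4), Δ to BH-03 = (290, 175, -0.2).
∂h/∂x = -0.001112, ∂h/∂y = +0.0006996 (det = 80050).
Flow direction (−∇h) has components (+0.001112 E, -0.0006996 N).
Azimuth = atan2(E, N) = atan2(+0.001112, -0.0006996) = 122.2° ≈ 122°.

122°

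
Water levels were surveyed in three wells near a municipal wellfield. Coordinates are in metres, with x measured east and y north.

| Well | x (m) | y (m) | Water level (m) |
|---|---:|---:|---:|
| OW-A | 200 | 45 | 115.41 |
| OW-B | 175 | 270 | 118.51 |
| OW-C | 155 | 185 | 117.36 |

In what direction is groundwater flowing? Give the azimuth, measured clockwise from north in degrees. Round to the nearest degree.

177°

With h = a·x + b·y + c and OW-A as origin, the differences give:
  (-25)·a + 225·b = +3.10
  (-45)·a + 140·b = +1.95
Eliminate b (×140 and ×225, subtract): 6625·a = -4.750 → a = ∂h/∂x = -0.0007170
Back-substitute: b = ∂h/∂y = +0.01370.
Flow direction (−∇h) has components (+0.0007170 E, -0.01370 N).
Azimuth = atan2(E, N) = atan2(+0.0007170, -0.01370) = 177.0° ≈ 177°.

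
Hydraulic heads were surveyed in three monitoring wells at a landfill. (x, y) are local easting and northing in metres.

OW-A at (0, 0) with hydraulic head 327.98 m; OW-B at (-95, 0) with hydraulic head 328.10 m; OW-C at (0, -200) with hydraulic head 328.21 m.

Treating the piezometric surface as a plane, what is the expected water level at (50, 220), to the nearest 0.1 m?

∂h/∂x = (328.10 − 327.98) / (-95 − 0) = -0.001263
∂h/∂y = (328.21 − 327.98) / (-200 − 0) = -0.001150
h(50, 220) = 327.98 + (-0.001263)·(50) + (-0.001150)·(220) = 327.98 -0.063 -0.253 = 327.664 m.

327.7 m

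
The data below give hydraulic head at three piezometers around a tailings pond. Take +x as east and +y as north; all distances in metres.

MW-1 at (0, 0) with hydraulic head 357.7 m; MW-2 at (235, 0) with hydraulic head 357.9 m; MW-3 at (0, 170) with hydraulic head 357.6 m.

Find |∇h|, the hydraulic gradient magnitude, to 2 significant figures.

0.0010

∂h/∂x = (357.9 − 357.7) / (235 − 0) = +0.0008511
∂h/∂y = (357.6 − 357.7) / (170 − 0) = -0.0005882
|∇h| = √(0.0008511² + -0.0005882²) = 0.001035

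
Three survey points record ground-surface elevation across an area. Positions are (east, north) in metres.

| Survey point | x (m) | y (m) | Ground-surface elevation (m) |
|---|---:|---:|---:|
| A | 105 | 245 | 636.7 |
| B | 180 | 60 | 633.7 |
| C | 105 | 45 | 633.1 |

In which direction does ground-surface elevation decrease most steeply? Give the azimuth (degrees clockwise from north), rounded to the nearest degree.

194°

Taking A as reference: B−A = (75, -185, -3.0); C−A = (0, -200, -3.6).
Determinant of the coordinate differences = 75·(-200) − 0·(-185) = -15000.
∂z/∂x = [(-3.0)·(-200) − (-3.6)·(-185)] / -15000 = +0.004400
∂z/∂y = [75·(-3.6) − 0·(-3.0)] / -15000 = +0.01800
Steepest decrease is along −∇f: components (-0.004400 E, -0.01800 N).
Azimuth = atan2(-0.004400, -0.01800) = 193.7° ≈ 194°.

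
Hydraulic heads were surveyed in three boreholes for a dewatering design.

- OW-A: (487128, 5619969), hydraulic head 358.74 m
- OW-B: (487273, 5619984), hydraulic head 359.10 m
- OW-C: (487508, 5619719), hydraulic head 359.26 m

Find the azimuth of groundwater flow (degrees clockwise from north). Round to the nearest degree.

With h = a·x + b·y + c and OW-A as origin, the differences give:
  145·a + 15·b = +0.36
  380·a + (-250)·b = +0.52
Eliminate b (×(-250) and ×15, subtract): -41950·a = -97.800 → a = ∂h/∂x = +0.002331
Back-substitute: b = ∂h/∂y = +0.001464.
Flow direction (−∇h) has components (-0.002331 E, -0.001464 N).
Azimuth = atan2(E, N) = atan2(-0.002331, -0.001464) = 237.9° ≈ 238°.

238°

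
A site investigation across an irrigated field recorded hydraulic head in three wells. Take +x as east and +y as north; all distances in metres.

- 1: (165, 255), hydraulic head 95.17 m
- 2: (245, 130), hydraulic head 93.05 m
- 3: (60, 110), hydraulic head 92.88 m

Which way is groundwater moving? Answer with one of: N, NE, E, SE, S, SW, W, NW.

S

With h = a·x + b·y + c and 1 as origin, the differences give:
  80·a + (-125)·b = -2.12
  (-105)·a + (-145)·b = -2.29
Eliminate b (×(-145) and ×(-125), subtract): -24725·a = 21.150 → a = ∂h/∂x = -0.0008554
Back-substitute: b = ∂h/∂y = +0.01641.
Flow = −∇h = (+0.0008554 east, -0.01641 north), which points south.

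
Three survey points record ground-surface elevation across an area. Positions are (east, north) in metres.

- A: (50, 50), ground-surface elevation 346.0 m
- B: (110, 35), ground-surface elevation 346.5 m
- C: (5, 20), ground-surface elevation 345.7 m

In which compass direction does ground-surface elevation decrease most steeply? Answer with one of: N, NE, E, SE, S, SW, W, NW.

W

Differences from A: to B (Δx, Δy, Δh) = (60, -15, +0.5); to C = (-45, -30, -0.3).
Determinant of the coordinate differences = 60·(-30) − (-45)·(-15) = -2475.
∂z/∂x = [(+0.5)·(-30) − (-0.3)·(-15)] / -2475 = +0.007879
∂z/∂y = [60·(-0.3) − (-45)·(+0.5)] / -2475 = -0.001818
Steepest decrease is along −∇f = (-0.007879 E, +0.001818 N) → west.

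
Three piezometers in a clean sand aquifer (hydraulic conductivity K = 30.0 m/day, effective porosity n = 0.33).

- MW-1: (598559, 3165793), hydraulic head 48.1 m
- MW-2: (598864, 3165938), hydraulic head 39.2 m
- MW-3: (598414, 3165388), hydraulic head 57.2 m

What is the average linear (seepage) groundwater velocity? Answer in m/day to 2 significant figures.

Taking MW-1 as reference: MW-2−MW-1 = (305, 145, -8.9); MW-3−MW-1 = (-145, -405, +9.1).
Determinant of the coordinate differences = 305·(-405) − (-145)·145 = -102500.
∂h/∂x = [(-8.9)·(-405) − (+9.1)·145] / -102500 = -0.02229
∂h/∂y = [305·(+9.1) − (-145)·(-8.9)] / -102500 = -0.01449
|∇h| = √(-0.02229² + -0.01449²) = 0.02659
Seepage velocity v = K·i/n = 30.0 × 0.02659 / 0.33 = 2.417 m/day.

2.4 m/day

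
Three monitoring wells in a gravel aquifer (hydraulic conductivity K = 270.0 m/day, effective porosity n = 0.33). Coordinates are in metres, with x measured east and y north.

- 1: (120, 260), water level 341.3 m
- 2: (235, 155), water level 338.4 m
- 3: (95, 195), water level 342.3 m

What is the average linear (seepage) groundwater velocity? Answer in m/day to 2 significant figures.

Differences from 1: to 2 (Δx, Δy, Δh) = (115, -105, -2.9); to 3 = (-25, -65, +1.0).
Solve a·Δx + b·Δy = Δh: det = 115·(-65) − (-25)·(-105) = -10100.
∂h/∂x = [(-2.9)·(-65) − (+1.0)·(-105)] / -10100 = -0.02906
∂h/∂y = [115·(+1.0) − (-25)·(-2.9)] / -10100 = -0.004208
|∇h| = √(-0.02906² + -0.004208²) = 0.02936
Seepage velocity v = K·i/n = 270.0 × 0.02936 / 0.33 = 24.02 m/day.

24 m/day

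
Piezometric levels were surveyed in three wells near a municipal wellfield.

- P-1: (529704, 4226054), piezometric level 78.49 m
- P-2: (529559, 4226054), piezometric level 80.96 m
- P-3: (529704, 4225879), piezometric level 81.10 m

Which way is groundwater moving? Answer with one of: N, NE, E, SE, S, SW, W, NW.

NE

∂h/∂x = (80.96 − 78.49) / (529559 − 529704) = -0.01703
∂h/∂y = (81.10 − 78.49) / (4225879 − 4226054) = -0.01491
Flow = −∇h = (+0.01703 east, +0.01491 north), which points northeast.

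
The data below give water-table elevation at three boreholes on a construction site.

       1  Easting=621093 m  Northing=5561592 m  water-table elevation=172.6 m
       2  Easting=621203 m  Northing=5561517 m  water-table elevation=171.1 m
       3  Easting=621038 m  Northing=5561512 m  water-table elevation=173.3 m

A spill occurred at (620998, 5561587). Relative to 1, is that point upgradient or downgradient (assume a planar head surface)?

upgradient

With h = a·x + b·y + c and 1 as origin, the differences give:
  110·a + (-75)·b = -1.5
  (-55)·a + (-80)·b = +0.7
Eliminate b (×(-80) and ×(-75), subtract): -12925·a = 172.50 → a = ∂h/∂x = -0.01335
Back-substitute: b = ∂h/∂y = +0.0004255.
Head at (620998, 5561587) = 172.6 + (-0.01335)·(-95) + (+0.0004255)·(-5) = 173.87 m.
That is higher than the 172.6 m at 1, so the point is upgradient.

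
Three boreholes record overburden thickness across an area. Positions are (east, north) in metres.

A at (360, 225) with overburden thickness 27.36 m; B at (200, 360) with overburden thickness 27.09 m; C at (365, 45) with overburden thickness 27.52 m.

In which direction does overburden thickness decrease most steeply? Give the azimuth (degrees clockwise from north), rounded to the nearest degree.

Taking A as reference: B−A = (-160, 135, -0.27); C−A = (5, -180, +0.16).
Solve a·Δx + b·Δy = Δd: det = (-160)·(-180) − 5·135 = 28125.
∂d/∂x = [(-0.27)·(-180) − (+0.16)·135] / 28125 = +0.0009600
∂d/∂y = [(-160)·(+0.16) − 5·(-0.27)] / 28125 = -0.0008622
Steepest decrease is along −∇f: components (-0.0009600 E, +0.0008622 N).
Azimuth = atan2(-0.0009600, +0.0008622) = 311.9° ≈ 312°.

312°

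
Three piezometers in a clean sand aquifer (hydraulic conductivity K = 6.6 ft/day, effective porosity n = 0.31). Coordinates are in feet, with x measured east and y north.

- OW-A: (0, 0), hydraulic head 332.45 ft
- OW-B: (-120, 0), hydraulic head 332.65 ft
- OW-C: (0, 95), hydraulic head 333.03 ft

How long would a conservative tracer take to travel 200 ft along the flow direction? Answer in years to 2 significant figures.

∂h/∂x = (332.65 − 332.45) / (-120 − 0) = -0.001667
∂h/∂y = (333.03 − 332.45) / (95 − 0) = +0.006105
|∇h| = √(-0.001667² + 0.006105²) = 0.006329
Seepage velocity v = K·i/n = 6.6 × 0.006329 / 0.31 = 0.1347 ft/day.
t = 200 / 0.1347 = 1485 days = 4.07 years.

4.1 years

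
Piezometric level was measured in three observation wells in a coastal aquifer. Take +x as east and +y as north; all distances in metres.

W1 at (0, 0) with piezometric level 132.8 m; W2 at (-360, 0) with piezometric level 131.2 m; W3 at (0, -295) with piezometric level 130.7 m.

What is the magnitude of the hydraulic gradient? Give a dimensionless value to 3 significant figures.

0.00839

∂h/∂x = (131.2 − 132.8) / (-360 − 0) = +0.004444
∂h/∂y = (130.7 − 132.8) / (-295 − 0) = +0.007119
|∇h| = √(0.004444² + 0.007119²) = 0.008392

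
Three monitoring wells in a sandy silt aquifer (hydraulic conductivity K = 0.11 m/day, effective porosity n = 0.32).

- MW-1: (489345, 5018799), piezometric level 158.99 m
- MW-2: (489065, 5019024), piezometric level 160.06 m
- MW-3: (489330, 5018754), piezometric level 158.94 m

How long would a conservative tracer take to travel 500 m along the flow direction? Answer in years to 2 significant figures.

1300 years

Differences from MW-1: to MW-2 (Δx, Δy, Δh) = (-280, 225, +1.07); to MW-3 = (-15, -45, -0.05).
Solve a·Δx + b·Δy = Δh: det = (-280)·(-45) − (-15)·225 = 15975.
∂h/∂x = [(+1.07)·(-45) − (-0.05)·225] / 15975 = -0.002310
∂h/∂y = [(-280)·(-0.05) − (-15)·(+1.07)] / 15975 = +0.001881
|∇h| = √(-0.002310² + 0.001881²) = 0.002979
Seepage velocity v = K·i/n = 0.11 × 0.002979 / 0.32 = 0.001024 m/day.
t = 500 / 0.001024 = 4.883e+05 days = 1.34e+03 years.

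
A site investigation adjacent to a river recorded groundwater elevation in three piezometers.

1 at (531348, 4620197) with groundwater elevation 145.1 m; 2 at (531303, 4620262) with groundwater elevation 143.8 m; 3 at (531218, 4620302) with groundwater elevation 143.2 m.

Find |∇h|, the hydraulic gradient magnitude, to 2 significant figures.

Differences from 1: to 2 (Δx, Δy, Δh) = (-45, 65, -1.3); to 3 = (-130, 105, -1.9).
Solve a·Δx + b·Δy = Δh: det = (-45)·105 − (-130)·65 = 3725.
∂h/∂x = [(-1.3)·105 − (-1.9)·65] / 3725 = -0.003490
∂h/∂y = [(-45)·(-1.9) − (-130)·(-1.3)] / 3725 = -0.02242
|∇h| = √(-0.003490² + -0.02242²) = 0.02269

0.023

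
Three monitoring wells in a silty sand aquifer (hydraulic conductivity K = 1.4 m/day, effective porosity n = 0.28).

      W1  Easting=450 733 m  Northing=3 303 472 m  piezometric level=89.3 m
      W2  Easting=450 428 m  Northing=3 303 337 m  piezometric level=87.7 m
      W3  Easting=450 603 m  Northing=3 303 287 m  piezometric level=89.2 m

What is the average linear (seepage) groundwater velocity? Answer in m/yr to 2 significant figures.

Taking W1 as reference: W2−W1 = (-305, -135, -1.6); W3−W1 = (-130, -185, -0.1).
Solve a·Δx + b·Δy = Δh: det = (-305)·(-185) − (-130)·(-135) = 38875.
∂h/∂x = [(-1.6)·(-185) − (-0.1)·(-135)] / 38875 = +0.007267
∂h/∂y = [(-305)·(-0.1) − (-130)·(-1.6)] / 38875 = -0.004566
|∇h| = √(0.007267² + -0.004566²) = 0.008582
Seepage velocity v = K·i/n = 1.4 × 0.008582 / 0.28 = 0.04291 m/day = 15.67 m/yr.

16 m/yr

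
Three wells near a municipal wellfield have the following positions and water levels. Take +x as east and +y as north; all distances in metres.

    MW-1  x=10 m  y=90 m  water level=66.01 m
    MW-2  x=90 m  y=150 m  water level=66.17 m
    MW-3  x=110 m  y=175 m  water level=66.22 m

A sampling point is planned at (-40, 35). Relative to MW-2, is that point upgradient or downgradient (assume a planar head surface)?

Differences from MW-1: to MW-2 (Δx, Δy, Δh) = (80, 60, +0.16); to MW-3 = (100, 85, +0.21).
Solve a·Δx + b·Δy = Δh: det = 80·85 − 100·60 = 800.
∂h/∂x = [(+0.16)·85 − (+0.21)·60] / 800 = +0.001250
∂h/∂y = [80·(+0.21) − 100·(+0.16)] / 800 = +0.0010000
Head at (-40, 35) = 66.01 + (+0.001250)·(-50) + (+0.0010000)·(-55) = 65.89 m.
That is lower than the 66.17 m at MW-2, so the point is downgradient.

downgradient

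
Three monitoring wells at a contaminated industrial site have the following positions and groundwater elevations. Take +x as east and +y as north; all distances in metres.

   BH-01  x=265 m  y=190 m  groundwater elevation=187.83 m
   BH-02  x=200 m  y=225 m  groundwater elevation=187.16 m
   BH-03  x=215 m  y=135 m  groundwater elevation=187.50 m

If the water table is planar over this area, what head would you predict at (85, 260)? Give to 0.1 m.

186.0 m

With h = a·x + b·y + c and BH-01 as origin, the differences give:
  (-65)·a + 35·b = -0.67
  (-50)·a + (-55)·b = -0.33
Eliminate b (×(-55) and ×35, subtract): 5325·a = 48.400 → a = ∂h/∂x = +0.009089
Back-substitute: b = ∂h/∂y = -0.002263.
h(85, 260) = 187.83 + (+0.009089)·(-180) + (-0.002263)·(70) = 187.83 -1.636 -0.158 = 186.036 m.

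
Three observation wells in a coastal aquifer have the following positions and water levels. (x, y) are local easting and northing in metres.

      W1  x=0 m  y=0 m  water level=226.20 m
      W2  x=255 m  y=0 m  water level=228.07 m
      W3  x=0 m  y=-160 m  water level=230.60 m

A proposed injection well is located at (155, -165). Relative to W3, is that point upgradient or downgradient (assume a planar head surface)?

upgradient

∂h/∂x = (228.07 − 226.20) / (255 − 0) = +0.007333
∂h/∂y = (230.60 − 226.20) / (-160 − 0) = -0.02750
Head at (155, -165) = 226.20 + (+0.007333)·(155) + (-0.02750)·(-165) = 231.87 m.
That is higher than the 230.60 m at W3, so the point is upgradient.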